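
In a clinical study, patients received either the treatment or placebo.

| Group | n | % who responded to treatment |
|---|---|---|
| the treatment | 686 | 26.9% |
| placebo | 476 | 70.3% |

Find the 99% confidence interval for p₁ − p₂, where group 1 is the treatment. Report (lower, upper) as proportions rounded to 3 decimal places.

(-0.503, -0.365)

The two standard errors are √(0.2690×0.7310/686) = 0.01693 and √(0.7030×0.2970/476) = 0.02094.
Because the samples are independent, SE_diff = √(0.01693² + 0.02094²) = 0.02693.
Using z* = 2.576 for 99%, ME = 2.576 × 0.02693 = 0.06937.
p̂₁ − p̂₂ = -0.4340; interval -0.4340 ± 0.06937 gives (-0.503, -0.365).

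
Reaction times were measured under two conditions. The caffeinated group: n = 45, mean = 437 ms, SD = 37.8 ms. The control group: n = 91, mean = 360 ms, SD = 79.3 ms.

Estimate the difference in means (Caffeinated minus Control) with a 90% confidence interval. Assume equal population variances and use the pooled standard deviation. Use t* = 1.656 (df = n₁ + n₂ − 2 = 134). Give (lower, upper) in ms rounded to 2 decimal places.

Pooled variance s_p² = [44·37.8² + 90·79.3²] / (45+91−2) = 4692.7840, so s_p = 68.5039.
SE_diff = s_p·√(1/n₁ + 1/n₂) = 68.5039·√(1/45 + 1/91) = 12.4841.
t* = 1.656; margin = 1.656 × 12.4841 = 20.6737.
Difference = 437 − 360 = 77.0000.
77.0000 ± 20.6737 → (56.33, 97.67).

(56.33, 97.67)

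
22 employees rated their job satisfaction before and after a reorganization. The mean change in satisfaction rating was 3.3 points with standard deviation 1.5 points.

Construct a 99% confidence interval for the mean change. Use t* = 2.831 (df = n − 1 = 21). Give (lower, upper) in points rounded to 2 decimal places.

(2.39, 4.21)

Paired design: SE = s_d/√n = 1.5/√22 = 0.3198.
t* = 2.831; margin of error = 2.831 × 0.3198 = 0.9054.
3.3 ± 0.9054 → (2.39, 4.21).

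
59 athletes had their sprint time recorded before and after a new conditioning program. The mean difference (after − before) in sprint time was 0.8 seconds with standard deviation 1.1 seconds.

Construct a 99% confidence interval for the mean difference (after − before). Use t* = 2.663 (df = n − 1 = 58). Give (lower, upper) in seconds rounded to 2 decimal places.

This is a matched-pairs design, so SE = s_d/√n = 1.1/√59 = 0.1432.
Margin = 2.663 × 0.1432 = 0.3813; the interval is 0.8 ± 0.3813 = (0.42, 1.18).

(0.42, 1.18)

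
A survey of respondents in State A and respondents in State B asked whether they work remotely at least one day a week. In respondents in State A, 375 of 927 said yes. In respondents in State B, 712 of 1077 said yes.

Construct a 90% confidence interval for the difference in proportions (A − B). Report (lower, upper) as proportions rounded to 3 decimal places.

(-0.292, -0.221)

First, p̂₁ = 375/927 = 0.4045; p̂₂ = 712/1077 = 0.6611.
The two standard errors are √(0.4045×0.5955/927) = 0.01612 and √(0.6611×0.3389/1077) = 0.01442.
Because the samples are independent, SE_diff = √(0.01612² + 0.01442²) = 0.02163.
Using z* = 1.645 for 90%, ME = 1.645 × 0.02163 = 0.03558.
p̂₁ − p̂₂ = -0.2566; interval -0.2566 ± 0.03558 gives (-0.292, -0.221).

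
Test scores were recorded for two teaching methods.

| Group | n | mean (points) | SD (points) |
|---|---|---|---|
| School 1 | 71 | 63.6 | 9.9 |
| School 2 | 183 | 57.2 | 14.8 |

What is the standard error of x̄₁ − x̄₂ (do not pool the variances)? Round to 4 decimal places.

Per-group SEs: s₁/√n₁ = 9.9/√71 = 1.1749, s₂/√n₂ = 14.8/√183 = 1.0940.
Unpooled SE of the difference: √(1.38039001 + 1.196836) = 1.6054.

1.6054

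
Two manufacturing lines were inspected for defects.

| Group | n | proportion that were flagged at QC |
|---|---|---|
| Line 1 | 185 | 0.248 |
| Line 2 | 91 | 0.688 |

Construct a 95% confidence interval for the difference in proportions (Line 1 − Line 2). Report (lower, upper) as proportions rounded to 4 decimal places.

(-0.5537, -0.3263)

The two standard errors are √(0.2480×0.7520/185) = 0.03175 and √(0.6880×0.3120/91) = 0.04857.
Because the samples are independent, SE_diff = √(0.03175² + 0.04857²) = 0.05803.
Using z* = 1.960 for 95%, ME = 1.960 × 0.05803 = 0.11374.
p̂₁ − p̂₂ = -0.4400; interval -0.4400 ± 0.11374 gives (-0.5537, -0.3263).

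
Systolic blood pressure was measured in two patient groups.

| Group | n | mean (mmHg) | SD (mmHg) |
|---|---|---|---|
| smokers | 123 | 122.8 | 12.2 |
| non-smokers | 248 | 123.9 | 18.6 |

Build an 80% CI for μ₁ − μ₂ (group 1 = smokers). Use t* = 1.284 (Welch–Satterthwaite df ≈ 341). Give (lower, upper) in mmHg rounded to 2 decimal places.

Standard errors of each mean: 12.2/√123 = 1.1000 and 18.6/√248 = 1.1811.
SE(x̄₁ − x̄₂) = √(1.1000² + 1.1811²) = 1.6140 for independent samples with unequal variances.
With t* = 1.284, the margin is 1.284 × 1.6140 = 2.0724.
x̄₁ − x̄₂ = 122.8 − 123.9 = -1.1000; the interval is -1.1000 ± 2.0724 = (-3.17, 0.97).

(-3.17, 0.97)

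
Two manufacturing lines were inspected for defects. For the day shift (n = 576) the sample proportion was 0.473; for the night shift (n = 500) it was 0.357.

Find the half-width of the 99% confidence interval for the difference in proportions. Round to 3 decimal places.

The two standard errors are √(0.4730×0.5270/576) = 0.02080 and √(0.3570×0.6430/500) = 0.02143.
Because the samples are independent, SE_diff = √(0.02080² + 0.02143²) = 0.02986.
Using z* = 2.576 for 99%, ME = 2.576 × 0.02986 = 0.07692.

0.077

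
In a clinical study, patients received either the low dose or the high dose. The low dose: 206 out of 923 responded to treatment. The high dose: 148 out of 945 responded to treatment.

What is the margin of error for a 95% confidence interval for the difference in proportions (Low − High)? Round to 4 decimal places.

First, p̂₁ = 206/923 = 0.2232; p̂₂ = 148/945 = 0.1566.
The two standard errors are √(0.2232×0.7768/923) = 0.01371 and √(0.1566×0.8434/945) = 0.01182.
Because the samples are independent, SE_diff = √(0.01371² + 0.01182²) = 0.01810.
Using z* = 1.960 for 95%, ME = 1.960 × 0.01810 = 0.03548.

0.0355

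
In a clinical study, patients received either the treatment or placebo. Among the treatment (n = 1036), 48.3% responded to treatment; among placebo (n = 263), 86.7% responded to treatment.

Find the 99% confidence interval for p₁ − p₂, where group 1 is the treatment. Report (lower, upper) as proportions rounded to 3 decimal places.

(-0.451, -0.317)

SE₁ = √(p̂₁(1−p̂₁)/n₁) = √(0.4830·0.5170/1036) = 0.01553; SE₂ = √(0.8670·0.1330/263) = 0.02094.
Independent samples: SE of the difference = √(SE₁² + SE₂²) = √(0.0002411809 + 0.0004384836) = 0.02607.
z* for 99% confidence is 2.576, so the margin of error is 2.576 × 0.02607 = 0.06716.
Point estimate p̂₁ − p̂₂ = 0.4830 − 0.8670 = -0.3840.
-0.3840 ± 0.06716 → (-0.451, -0.317).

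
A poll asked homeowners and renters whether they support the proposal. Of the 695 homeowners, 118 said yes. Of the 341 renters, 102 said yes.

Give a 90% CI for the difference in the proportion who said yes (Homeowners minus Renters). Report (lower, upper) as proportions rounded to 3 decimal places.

(-0.176, -0.082)

Sample proportions: 118/695 = 0.1698, 102/341 = 0.2991.
Each SE is √(p̂(1−p̂)/n): √(0.1698·0.8302/695) = 0.01424 and √(0.2991·0.7009/341) = 0.02479.
SE(p̂₁ − p̂₂) = √(SE₁² + SE₂²) = √(0.0002027776 + 0.0006145441) = 0.02859, since the two samples are independent.
At 90% confidence z* = 1.645; margin = 1.645 × 0.02859 = 0.04703.
The difference is 0.1698 − 0.2991 = -0.1293, so the interval is -0.1293 ± 0.04703 = (-0.176, -0.082).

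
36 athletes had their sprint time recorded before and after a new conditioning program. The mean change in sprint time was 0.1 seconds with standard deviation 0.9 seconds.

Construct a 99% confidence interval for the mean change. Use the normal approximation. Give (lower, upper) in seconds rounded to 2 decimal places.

(-0.29, 0.49)

Paired design: SE = s_d/√n = 0.9/√36 = 0.1500.
z* = 2.576; margin of error = 2.576 × 0.1500 = 0.3864.
0.1 ± 0.3864 → (-0.29, 0.49).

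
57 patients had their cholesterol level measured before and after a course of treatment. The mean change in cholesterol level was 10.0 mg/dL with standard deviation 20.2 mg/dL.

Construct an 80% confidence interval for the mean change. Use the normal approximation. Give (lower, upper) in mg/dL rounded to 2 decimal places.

(6.57, 13.43)

This is a matched-pairs design, so SE = s_d/√n = 20.2/√57 = 2.6756.
Margin = 1.282 × 2.6756 = 3.4301; the interval is 10.0 ± 3.4301 = (6.57, 13.43).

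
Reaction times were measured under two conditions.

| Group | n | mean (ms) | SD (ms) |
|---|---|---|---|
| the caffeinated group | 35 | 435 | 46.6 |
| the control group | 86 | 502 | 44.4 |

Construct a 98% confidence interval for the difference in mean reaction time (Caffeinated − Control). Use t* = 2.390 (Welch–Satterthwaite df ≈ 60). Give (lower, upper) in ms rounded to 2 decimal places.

(-89.03, -44.97)

SE₁ = s₁/√n₁ = 46.6/√35 = 7.8768; SE₂ = 44.4/√86 = 4.7878.
Independent samples, unequal variances: SE_diff = √(SE₁² + SE₂²) = √(62.04397824 + 22.92302884) = 9.2178.
t* = 2.390, so margin of error = 2.390 × 9.2178 = 22.0305.
Difference in means = 435 − 502 = -67.0000.
-67.0000 ± 22.0305 → (-89.03, -44.97).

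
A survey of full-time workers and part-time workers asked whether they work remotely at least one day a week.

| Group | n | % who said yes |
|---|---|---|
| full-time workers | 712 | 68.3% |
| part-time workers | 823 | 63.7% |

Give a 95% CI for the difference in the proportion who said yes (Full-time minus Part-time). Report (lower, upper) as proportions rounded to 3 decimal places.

(-0.001, 0.093)

SE₁ = √(p̂₁(1−p̂₁)/n₁) = √(0.6830·0.3170/712) = 0.01744; SE₂ = √(0.6370·0.3630/823) = 0.01676.
Independent samples: SE of the difference = √(SE₁² + SE₂²) = √(0.0003041536 + 0.0002808976) = 0.02419.
z* for 95% confidence is 1.960, so the margin of error is 1.960 × 0.02419 = 0.04741.
Point estimate p̂₁ − p̂₂ = 0.6830 − 0.6370 = 0.0460.
0.0460 ± 0.04741 → (-0.001, 0.093).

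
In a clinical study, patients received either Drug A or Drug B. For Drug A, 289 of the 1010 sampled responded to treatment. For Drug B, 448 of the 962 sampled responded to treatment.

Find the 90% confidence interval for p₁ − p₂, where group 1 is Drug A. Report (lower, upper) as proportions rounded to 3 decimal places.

Sample proportions: 289/1010 = 0.2861, 448/962 = 0.4657.
Each SE is √(p̂(1−p̂)/n): √(0.2861·0.7139/1010) = 0.01422 and √(0.4657·0.5343/962) = 0.01608.
SE(p̂₁ − p̂₂) = √(SE₁² + SE₂²) = √(0.0002022084 + 0.0002585664) = 0.02147, since the two samples are independent.
At 90% confidence z* = 1.645; margin = 1.645 × 0.02147 = 0.03532.
The difference is 0.2861 − 0.4657 = -0.1796, so the interval is -0.1796 ± 0.03532 = (-0.215, -0.144).

(-0.215, -0.144)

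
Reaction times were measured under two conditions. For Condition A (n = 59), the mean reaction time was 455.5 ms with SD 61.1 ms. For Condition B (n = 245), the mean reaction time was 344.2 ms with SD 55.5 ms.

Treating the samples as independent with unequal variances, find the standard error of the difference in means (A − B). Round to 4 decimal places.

8.7090

SE₁ = s₁/√n₁ = 61.1/√59 = 7.9545; SE₂ = 55.5/√245 = 3.5458.
Independent samples, unequal variances: SE_diff = √(SE₁² + SE₂²) = √(63.27407025 + 12.57269764) = 8.7090.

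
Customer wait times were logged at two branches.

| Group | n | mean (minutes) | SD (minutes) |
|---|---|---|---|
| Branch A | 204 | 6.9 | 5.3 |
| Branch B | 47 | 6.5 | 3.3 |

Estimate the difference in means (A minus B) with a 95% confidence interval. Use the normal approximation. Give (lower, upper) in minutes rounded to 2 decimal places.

(-0.79, 1.59)

Per-group SEs: s₁/√n₁ = 5.3/√204 = 0.3711, s₂/√n₂ = 3.3/√47 = 0.4814.
Unpooled SE of the difference: √(0.13771521 + 0.23174596) = 0.6078.
Margin of error = z* · SE = 1.960 × 0.6078 = 1.1913.
x̄₁ − x̄₂ = 6.9 − 6.5 = 0.4000.
CI: 0.4000 ± 1.1913 = (-0.79, 1.59).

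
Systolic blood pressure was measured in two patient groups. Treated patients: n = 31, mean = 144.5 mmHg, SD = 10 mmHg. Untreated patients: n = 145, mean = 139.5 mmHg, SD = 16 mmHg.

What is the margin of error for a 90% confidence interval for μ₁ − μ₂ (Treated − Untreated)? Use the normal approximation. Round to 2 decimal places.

Per-group SEs: s₁/√n₁ = 10/√31 = 1.7961, s₂/√n₂ = 16/√145 = 1.3287.
Unpooled SE of the difference: √(3.22597521 + 1.76544369) = 2.2341.
Margin of error = z* · SE = 1.645 × 2.2341 = 3.6751.

3.68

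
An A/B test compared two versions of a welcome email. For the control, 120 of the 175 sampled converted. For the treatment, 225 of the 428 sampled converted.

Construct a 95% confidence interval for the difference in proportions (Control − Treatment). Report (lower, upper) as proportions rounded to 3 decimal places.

p̂₁ = 120/175 = 0.6857 and p̂₂ = 225/428 = 0.5257.
SE₁ = √(p̂₁(1−p̂₁)/n₁) = √(0.6857·0.3143/175) = 0.03509; SE₂ = √(0.5257·0.4743/428) = 0.02414.
Independent samples: SE of the difference = √(SE₁² + SE₂²) = √(0.0012313081 + 0.0005827396) = 0.04259.
z* for 95% confidence is 1.960, so the margin of error is 1.960 × 0.04259 = 0.08348.
Point estimate p̂₁ − p̂₂ = 0.6857 − 0.5257 = 0.1600.
0.1600 ± 0.08348 → (0.077, 0.243).

(0.077, 0.243)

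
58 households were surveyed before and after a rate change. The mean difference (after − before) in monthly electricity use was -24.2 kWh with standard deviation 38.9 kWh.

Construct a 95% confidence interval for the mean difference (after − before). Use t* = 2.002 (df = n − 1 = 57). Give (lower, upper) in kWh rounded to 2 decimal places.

(-34.43, -13.97)

This is a matched-pairs design, so SE = s_d/√n = 38.9/√58 = 5.1078.
Margin = 2.002 × 5.1078 = 10.2258; the interval is -24.2 ± 10.2258 = (-34.43, -13.97).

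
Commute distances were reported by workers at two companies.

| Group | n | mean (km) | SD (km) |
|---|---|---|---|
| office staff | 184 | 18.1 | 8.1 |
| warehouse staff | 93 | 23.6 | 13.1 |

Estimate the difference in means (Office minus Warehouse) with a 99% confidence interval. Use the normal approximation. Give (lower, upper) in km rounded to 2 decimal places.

(-9.32, -1.68)

Per-group SEs: s₁/√n₁ = 8.1/√184 = 0.5971, s₂/√n₂ = 13.1/√93 = 1.3584.
Unpooled SE of the difference: √(0.35652841 + 1.84525056) = 1.4838.
Margin of error = z* · SE = 2.576 × 1.4838 = 3.8223.
x̄₁ − x̄₂ = 18.1 − 23.6 = -5.5000.
CI: -5.5000 ± 3.8223 = (-9.32, -1.68).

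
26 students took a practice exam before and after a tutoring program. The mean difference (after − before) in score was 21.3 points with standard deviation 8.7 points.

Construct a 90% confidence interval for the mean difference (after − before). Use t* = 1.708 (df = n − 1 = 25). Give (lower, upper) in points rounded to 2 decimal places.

(18.39, 24.21)

This is a matched-pairs design, so SE = s_d/√n = 8.7/√26 = 1.7062.
Margin = 1.708 × 1.7062 = 2.9142; the interval is 21.3 ± 2.9142 = (18.39, 24.21).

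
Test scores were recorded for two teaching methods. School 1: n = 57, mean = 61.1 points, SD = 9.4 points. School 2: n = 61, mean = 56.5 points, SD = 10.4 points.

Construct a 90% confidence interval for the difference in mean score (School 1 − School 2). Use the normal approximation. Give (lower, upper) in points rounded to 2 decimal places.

(1.60, 7.60)

Standard errors of each mean: 9.4/√57 = 1.2451 and 10.4/√61 = 1.3316.
SE(x̄₁ − x̄₂) = √(1.2451² + 1.3316²) = 1.8230 for independent samples with unequal variances.
With z* = 1.645, the margin is 1.645 × 1.8230 = 2.9988.
x̄₁ − x̄₂ = 61.1 − 56.5 = 4.6000; the interval is 4.6000 ± 2.9988 = (1.60, 7.60).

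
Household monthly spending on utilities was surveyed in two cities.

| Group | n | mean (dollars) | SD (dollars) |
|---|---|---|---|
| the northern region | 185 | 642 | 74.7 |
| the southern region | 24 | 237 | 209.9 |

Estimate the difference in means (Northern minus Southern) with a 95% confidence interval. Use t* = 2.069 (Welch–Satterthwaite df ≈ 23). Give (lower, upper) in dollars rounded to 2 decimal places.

(315.63, 494.37)

Standard errors of each mean: 74.7/√185 = 5.4921 and 209.9/√24 = 42.8457.
SE(x̄₁ − x̄₂) = √(5.4921² + 42.8457²) = 43.1963 for independent samples with unequal variances.
With t* = 2.069, the margin is 2.069 × 43.1963 = 89.3731.
x̄₁ − x̄₂ = 642 − 237 = 405.0000; the interval is 405.0000 ± 89.3731 = (315.63, 494.37).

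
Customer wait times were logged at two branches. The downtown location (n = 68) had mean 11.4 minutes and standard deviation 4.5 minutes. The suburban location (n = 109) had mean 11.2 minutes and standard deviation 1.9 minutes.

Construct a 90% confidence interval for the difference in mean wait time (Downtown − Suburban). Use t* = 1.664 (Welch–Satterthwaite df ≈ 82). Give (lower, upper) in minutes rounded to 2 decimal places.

(-0.76, 1.16)

Standard errors of each mean: 4.5/√68 = 0.5457 and 1.9/√109 = 0.1820.
SE(x̄₁ − x̄₂) = √(0.5457² + 0.1820²) = 0.5752 for independent samples with unequal variances.
With t* = 1.664, the margin is 1.664 × 0.5752 = 0.9571.
x̄₁ − x̄₂ = 11.4 − 11.2 = 0.2000; the interval is 0.2000 ± 0.9571 = (-0.76, 1.16).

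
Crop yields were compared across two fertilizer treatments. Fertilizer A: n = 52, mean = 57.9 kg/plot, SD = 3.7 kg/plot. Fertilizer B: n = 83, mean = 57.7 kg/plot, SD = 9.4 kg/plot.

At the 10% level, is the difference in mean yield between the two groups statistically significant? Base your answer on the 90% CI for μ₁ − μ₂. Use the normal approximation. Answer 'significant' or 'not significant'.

not significant

SE₁ = s₁/√n₁ = 3.7/√52 = 0.5131; SE₂ = 9.4/√83 = 1.0318.
Independent samples, unequal variances: SE_diff = √(SE₁² + SE₂²) = √(0.26327161 + 1.06461124) = 1.1523.
z* = 1.645, so margin of error = 1.645 × 1.1523 = 1.8955.
Difference in means = 57.9 − 57.7 = 0.2000.
0.2000 ± 1.8955 → (-1.6955, 2.0955).
The interval (-1.6955, 2.0955) contains 0, so the difference is not significant.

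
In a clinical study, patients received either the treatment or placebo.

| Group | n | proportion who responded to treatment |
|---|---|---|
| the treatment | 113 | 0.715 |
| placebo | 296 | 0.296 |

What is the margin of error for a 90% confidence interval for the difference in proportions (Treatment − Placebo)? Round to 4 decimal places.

SE₁ = √(p̂₁(1−p̂₁)/n₁) = √(0.7150·0.2850/113) = 0.04247; SE₂ = √(0.2960·0.7040/296) = 0.02653.
Independent samples: SE of the difference = √(SE₁² + SE₂²) = √(0.0018037009 + 0.0007038409) = 0.05008.
z* for 90% confidence is 1.645, so the margin of error is 1.645 × 0.05008 = 0.08238.

0.0824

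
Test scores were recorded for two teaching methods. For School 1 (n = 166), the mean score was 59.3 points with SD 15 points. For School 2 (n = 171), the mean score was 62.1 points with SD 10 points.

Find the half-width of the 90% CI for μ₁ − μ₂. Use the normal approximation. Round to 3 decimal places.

2.291

Standard errors of each mean: 15/√166 = 1.1642 and 10/√171 = 0.7647.
SE(x̄₁ − x̄₂) = √(1.1642² + 0.7647²) = 1.3929 for independent samples with unequal variances.
With z* = 1.645, the margin is 1.645 × 1.3929 = 2.2913.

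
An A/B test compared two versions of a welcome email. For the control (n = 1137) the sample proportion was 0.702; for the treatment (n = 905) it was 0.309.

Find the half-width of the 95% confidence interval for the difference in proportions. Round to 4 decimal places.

SE₁ = √(p̂₁(1−p̂₁)/n₁) = √(0.7020·0.2980/1137) = 0.01356; SE₂ = √(0.3090·0.6910/905) = 0.01536.
Independent samples: SE of the difference = √(SE₁² + SE₂²) = √(0.0001838736 + 0.0002359296) = 0.02049.
z* for 95% confidence is 1.960, so the margin of error is 1.960 × 0.02049 = 0.04016.

0.0402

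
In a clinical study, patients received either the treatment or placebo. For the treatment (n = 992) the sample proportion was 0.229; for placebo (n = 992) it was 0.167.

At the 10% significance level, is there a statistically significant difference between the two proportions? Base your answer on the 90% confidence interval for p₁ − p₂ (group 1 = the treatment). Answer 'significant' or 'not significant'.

The two standard errors are √(0.2290×0.7710/992) = 0.01334 and √(0.1670×0.8330/992) = 0.01184.
Because the samples are independent, SE_diff = √(0.01334² + 0.01184²) = 0.01784.
Using z* = 1.645 for 90%, ME = 1.645 × 0.01784 = 0.02935.
p̂₁ − p̂₂ = 0.0620; interval 0.0620 ± 0.02935 gives (0.03265, 0.09135).
The interval (0.03265, 0.09135) does not contain 0, so the difference is significant.

significant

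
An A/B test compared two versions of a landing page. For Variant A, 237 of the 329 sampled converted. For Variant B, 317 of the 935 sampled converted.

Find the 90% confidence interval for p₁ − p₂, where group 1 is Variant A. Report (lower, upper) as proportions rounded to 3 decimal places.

First, p̂₁ = 237/329 = 0.7204; p̂₂ = 317/935 = 0.3390.
The two standard errors are √(0.7204×0.2796/329) = 0.02474 and √(0.3390×0.6610/935) = 0.01548.
Because the samples are independent, SE_diff = √(0.02474² + 0.01548²) = 0.02918.
Using z* = 1.645 for 90%, ME = 1.645 × 0.02918 = 0.04800.
p̂₁ − p̂₂ = 0.3814; interval 0.3814 ± 0.04800 gives (0.333, 0.429).

(0.333, 0.429)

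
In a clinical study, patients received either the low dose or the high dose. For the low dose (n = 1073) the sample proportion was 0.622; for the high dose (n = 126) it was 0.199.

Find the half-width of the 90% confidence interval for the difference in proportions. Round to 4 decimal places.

The two standard errors are √(0.6220×0.3780/1073) = 0.01480 and √(0.1990×0.8010/126) = 0.03557.
Because the samples are independent, SE_diff = √(0.01480² + 0.03557²) = 0.03853.
Using z* = 1.645 for 90%, ME = 1.645 × 0.03853 = 0.06338.

0.0634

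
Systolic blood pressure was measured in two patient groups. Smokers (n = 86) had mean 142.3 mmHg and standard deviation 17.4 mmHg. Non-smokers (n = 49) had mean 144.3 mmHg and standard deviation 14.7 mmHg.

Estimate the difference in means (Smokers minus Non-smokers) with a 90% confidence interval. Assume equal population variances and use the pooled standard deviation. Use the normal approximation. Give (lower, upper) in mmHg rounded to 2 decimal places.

(-6.85, 2.85)

s_p = √[((n₁−1)s₁² + (n₂−1)s₂²)/(n₁+n₂−2)] = √[(85·17.4² + 48·14.7²)/133] = 16.4767.
SE = 16.4767·√(1/86 + 1/49) = 2.9491.
With z* = 1.645, margin = 1.645 × 2.9491 = 4.8513.
x̄₁ − x̄₂ = 142.3 − 144.3 = -2.0000; interval -2.0000 ± 4.8513 = (-6.85, 2.85).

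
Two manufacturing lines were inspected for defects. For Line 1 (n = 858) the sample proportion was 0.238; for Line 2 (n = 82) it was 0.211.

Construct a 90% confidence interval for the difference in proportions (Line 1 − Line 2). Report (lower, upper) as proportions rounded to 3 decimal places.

Each SE is √(p̂(1−p̂)/n): √(0.2380·0.7620/858) = 0.01454 and √(0.2110·0.7890/82) = 0.04506.
SE(p̂₁ − p̂₂) = √(SE₁² + SE₂²) = √(0.0002114116 + 0.0020304036) = 0.04735, since the two samples are independent.
At 90% confidence z* = 1.645; margin = 1.645 × 0.04735 = 0.07789.
The difference is 0.2380 − 0.2110 = 0.0270, so the interval is 0.0270 ± 0.07789 = (-0.051, 0.105).

(-0.051, 0.105)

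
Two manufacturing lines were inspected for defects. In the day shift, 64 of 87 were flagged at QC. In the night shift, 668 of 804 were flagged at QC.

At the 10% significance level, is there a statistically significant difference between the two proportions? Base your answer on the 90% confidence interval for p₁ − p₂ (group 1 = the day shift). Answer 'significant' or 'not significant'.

First, p̂₁ = 64/87 = 0.7356; p̂₂ = 668/804 = 0.8308.
The two standard errors are √(0.7356×0.2644/87) = 0.04728 and √(0.8308×0.1692/804) = 0.01322.
Because the samples are independent, SE_diff = √(0.04728² + 0.01322²) = 0.04909.
Using z* = 1.645 for 90%, ME = 1.645 × 0.04909 = 0.08075.
p̂₁ − p̂₂ = -0.0952; interval -0.0952 ± 0.08075 gives (-0.17595, -0.01445).
The interval (-0.17595, -0.01445) does not contain 0, so the difference is significant.

significant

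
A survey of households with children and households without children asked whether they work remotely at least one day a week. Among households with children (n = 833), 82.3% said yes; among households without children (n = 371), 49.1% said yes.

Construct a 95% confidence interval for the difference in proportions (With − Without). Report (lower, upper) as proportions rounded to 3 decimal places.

(0.275, 0.389)

SE₁ = √(p̂₁(1−p̂₁)/n₁) = √(0.8230·0.1770/833) = 0.01322; SE₂ = √(0.4910·0.5090/371) = 0.02595.
Independent samples: SE of the difference = √(SE₁² + SE₂²) = √(0.0001747684 + 0.0006734025) = 0.02912.
z* for 95% confidence is 1.960, so the margin of error is 1.960 × 0.02912 = 0.05708.
Point estimate p̂₁ − p̂₂ = 0.8230 − 0.4910 = 0.3320.
0.3320 ± 0.05708 → (0.275, 0.389).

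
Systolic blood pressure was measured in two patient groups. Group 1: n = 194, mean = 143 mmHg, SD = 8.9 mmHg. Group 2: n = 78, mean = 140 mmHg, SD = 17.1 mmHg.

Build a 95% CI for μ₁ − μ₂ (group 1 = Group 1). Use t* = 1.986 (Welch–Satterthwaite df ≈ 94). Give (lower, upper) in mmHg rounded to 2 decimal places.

Standard errors of each mean: 8.9/√194 = 0.6390 and 17.1/√78 = 1.9362.
SE(x̄₁ − x̄₂) = √(0.6390² + 1.9362²) = 2.0389 for independent samples with unequal variances.
With t* = 1.986, the margin is 1.986 × 2.0389 = 4.0493.
x̄₁ − x̄₂ = 143 − 140 = 3.0000; the interval is 3.0000 ± 4.0493 = (-1.05, 7.05).

(-1.05, 7.05)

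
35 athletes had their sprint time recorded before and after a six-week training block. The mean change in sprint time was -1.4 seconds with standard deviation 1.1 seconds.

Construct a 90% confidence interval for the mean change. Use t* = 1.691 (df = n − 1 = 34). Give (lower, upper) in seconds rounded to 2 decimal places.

This is a matched-pairs design, so SE = s_d/√n = 1.1/√35 = 0.1859.
Margin = 1.691 × 0.1859 = 0.3144; the interval is -1.4 ± 0.3144 = (-1.71, -1.09).

(-1.71, -1.09)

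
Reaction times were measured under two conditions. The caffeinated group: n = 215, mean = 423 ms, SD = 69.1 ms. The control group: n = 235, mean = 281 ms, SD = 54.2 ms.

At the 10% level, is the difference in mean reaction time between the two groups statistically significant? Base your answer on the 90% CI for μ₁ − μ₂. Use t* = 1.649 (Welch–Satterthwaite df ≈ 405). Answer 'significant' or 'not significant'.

significant

Standard errors of each mean: 69.1/√215 = 4.7126 and 54.2/√235 = 3.5356.
SE(x̄₁ − x̄₂) = √(4.7126² + 3.5356²) = 5.8914 for independent samples with unequal variances.
With t* = 1.649, the margin is 1.649 × 5.8914 = 9.7149.
x̄₁ − x̄₂ = 423 − 281 = 142.0000; the interval is 142.0000 ± 9.7149 = (132.2851, 151.7149).
The interval (132.2851, 151.7149) does not contain 0, so the difference is significant.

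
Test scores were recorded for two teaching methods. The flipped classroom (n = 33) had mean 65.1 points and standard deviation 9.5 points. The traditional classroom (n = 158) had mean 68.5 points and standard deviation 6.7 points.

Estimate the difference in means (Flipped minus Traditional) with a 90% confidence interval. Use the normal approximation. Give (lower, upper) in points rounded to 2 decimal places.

Per-group SEs: s₁/√n₁ = 9.5/√33 = 1.6537, s₂/√n₂ = 6.7/√158 = 0.5330.
Unpooled SE of the difference: √(2.73472369 + 0.284089) = 1.7375.
Margin of error = z* · SE = 1.645 × 1.7375 = 2.8582.
x̄₁ − x̄₂ = 65.1 − 68.5 = -3.4000.
CI: -3.4000 ± 2.8582 = (-6.26, -0.54).

(-6.26, -0.54)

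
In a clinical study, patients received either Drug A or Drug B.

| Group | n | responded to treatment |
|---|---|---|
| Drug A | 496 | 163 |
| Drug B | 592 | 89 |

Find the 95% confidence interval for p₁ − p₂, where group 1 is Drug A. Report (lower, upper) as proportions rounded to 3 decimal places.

Sample proportions: 163/496 = 0.3286, 89/592 = 0.1503.
Each SE is √(p̂(1−p̂)/n): √(0.3286·0.6714/496) = 0.02109 and √(0.1503·0.8497/592) = 0.01469.
SE(p̂₁ − p̂₂) = √(SE₁² + SE₂²) = √(0.0004447881 + 0.0002157961) = 0.02570, since the two samples are independent.
At 95% confidence z* = 1.960; margin = 1.960 × 0.02570 = 0.05037.
The difference is 0.3286 − 0.1503 = 0.1783, so the interval is 0.1783 ± 0.05037 = (0.128, 0.229).

(0.128, 0.229)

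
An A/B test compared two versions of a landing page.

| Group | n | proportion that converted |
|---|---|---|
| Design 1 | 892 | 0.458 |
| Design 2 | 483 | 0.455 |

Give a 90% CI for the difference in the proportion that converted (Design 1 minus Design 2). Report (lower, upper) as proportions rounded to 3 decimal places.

The two standard errors are √(0.4580×0.5420/892) = 0.01668 and √(0.4550×0.5450/483) = 0.02266.
Because the samples are independent, SE_diff = √(0.01668² + 0.02266²) = 0.02814.
Using z* = 1.645 for 90%, ME = 1.645 × 0.02814 = 0.04629.
p̂₁ − p̂₂ = 0.0030; interval 0.0030 ± 0.04629 gives (-0.043, 0.049).

(-0.043, 0.049)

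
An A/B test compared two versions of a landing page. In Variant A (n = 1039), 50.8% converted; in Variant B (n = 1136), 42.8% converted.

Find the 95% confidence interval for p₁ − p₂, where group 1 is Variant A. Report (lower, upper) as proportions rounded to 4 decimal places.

(0.0381, 0.1219)

Each SE is √(p̂(1−p̂)/n): √(0.5080·0.4920/1039) = 0.01551 and √(0.4280·0.5720/1136) = 0.01468.
SE(p̂₁ − p̂₂) = √(SE₁² + SE₂²) = √(0.0002405601 + 0.0002155024) = 0.02136, since the two samples are independent.
At 95% confidence z* = 1.960; margin = 1.960 × 0.02136 = 0.04187.
The difference is 0.5080 − 0.4280 = 0.0800, so the interval is 0.0800 ± 0.04187 = (0.0381, 0.1219).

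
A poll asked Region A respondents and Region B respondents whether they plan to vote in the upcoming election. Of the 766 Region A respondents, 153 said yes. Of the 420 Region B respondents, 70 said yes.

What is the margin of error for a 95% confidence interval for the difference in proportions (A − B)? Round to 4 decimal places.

0.0455

First, p̂₁ = 153/766 = 0.1997; p̂₂ = 70/420 = 0.1667.
The two standard errors are √(0.1997×0.8003/766) = 0.01444 and √(0.1667×0.8333/420) = 0.01819.
Because the samples are independent, SE_diff = √(0.01444² + 0.01819²) = 0.02322.
Using z* = 1.960 for 95%, ME = 1.960 × 0.02322 = 0.04551.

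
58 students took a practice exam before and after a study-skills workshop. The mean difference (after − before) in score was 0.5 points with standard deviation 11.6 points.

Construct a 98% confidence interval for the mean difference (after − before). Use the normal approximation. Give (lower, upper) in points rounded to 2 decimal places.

This is a matched-pairs design, so SE = s_d/√n = 11.6/√58 = 1.5232.
Margin = 2.326 × 1.5232 = 3.5430; the interval is 0.5 ± 3.5430 = (-3.04, 4.04).

(-3.04, 4.04)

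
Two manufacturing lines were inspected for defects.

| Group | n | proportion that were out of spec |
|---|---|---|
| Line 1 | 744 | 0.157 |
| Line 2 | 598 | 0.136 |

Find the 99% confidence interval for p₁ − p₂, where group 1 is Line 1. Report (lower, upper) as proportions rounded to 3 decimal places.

The two standard errors are √(0.1570×0.8430/744) = 0.01334 and √(0.1360×0.8640/598) = 0.01402.
Because the samples are independent, SE_diff = √(0.01334² + 0.01402²) = 0.01935.
Using z* = 2.576 for 99%, ME = 2.576 × 0.01935 = 0.04985.
p̂₁ − p̂₂ = 0.0210; interval 0.0210 ± 0.04985 gives (-0.029, 0.071).

(-0.029, 0.071)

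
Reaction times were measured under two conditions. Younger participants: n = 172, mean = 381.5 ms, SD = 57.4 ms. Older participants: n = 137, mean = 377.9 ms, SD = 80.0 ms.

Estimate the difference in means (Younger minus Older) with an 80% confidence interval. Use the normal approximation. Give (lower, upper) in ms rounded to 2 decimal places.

SE₁ = s₁/√n₁ = 57.4/√172 = 4.3767; SE₂ = 80.0/√137 = 6.8349.
Independent samples, unequal variances: SE_diff = √(SE₁² + SE₂²) = √(19.15550289 + 46.71585801) = 8.1161.
z* = 1.282, so margin of error = 1.282 × 8.1161 = 10.4048.
Difference in means = 381.5 − 377.9 = 3.6000.
3.6000 ± 10.4048 → (-6.80, 14.00).

(-6.80, 14.00)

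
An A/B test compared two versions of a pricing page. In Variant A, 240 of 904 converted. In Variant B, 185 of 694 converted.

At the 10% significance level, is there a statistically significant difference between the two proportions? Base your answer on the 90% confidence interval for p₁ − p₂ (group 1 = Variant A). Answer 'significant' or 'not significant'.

not significant

First, p̂₁ = 240/904 = 0.2655; p̂₂ = 185/694 = 0.2666.
The two standard errors are √(0.2655×0.7345/904) = 0.01469 and √(0.2666×0.7334/694) = 0.01678.
Because the samples are independent, SE_diff = √(0.01469² + 0.01678²) = 0.02230.
Using z* = 1.645 for 90%, ME = 1.645 × 0.02230 = 0.03668.
p̂₁ − p̂₂ = -0.0011; interval -0.0011 ± 0.03668 gives (-0.03778, 0.03558).
The interval (-0.03778, 0.03558) contains 0, so the difference is not significant.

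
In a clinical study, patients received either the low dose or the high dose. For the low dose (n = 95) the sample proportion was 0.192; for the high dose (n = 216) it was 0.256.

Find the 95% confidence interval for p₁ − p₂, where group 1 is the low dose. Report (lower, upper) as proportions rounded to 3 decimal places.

(-0.162, 0.034)

Each SE is √(p̂(1−p̂)/n): √(0.1920·0.8080/95) = 0.04041 and √(0.2560·0.7440/216) = 0.02969.
SE(p̂₁ − p̂₂) = √(SE₁² + SE₂²) = √(0.0016329681 + 0.0008814961) = 0.05014, since the two samples are independent.
At 95% confidence z* = 1.960; margin = 1.960 × 0.05014 = 0.09827.
The difference is 0.1920 − 0.2560 = -0.0640, so the interval is -0.0640 ± 0.09827 = (-0.162, 0.034).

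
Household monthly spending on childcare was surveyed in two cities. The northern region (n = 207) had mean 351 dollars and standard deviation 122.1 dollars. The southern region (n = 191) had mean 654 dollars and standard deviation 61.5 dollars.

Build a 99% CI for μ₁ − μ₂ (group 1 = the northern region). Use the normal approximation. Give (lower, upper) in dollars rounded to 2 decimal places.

Per-group SEs: s₁/√n₁ = 122.1/√207 = 8.4865, s₂/√n₂ = 61.5/√191 = 4.4500.
Unpooled SE of the difference: √(72.02068225 + 19.8025) = 9.5824.
Margin of error = z* · SE = 2.576 × 9.5824 = 24.6843.
x̄₁ − x̄₂ = 351 − 654 = -303.0000.
CI: -303.0000 ± 24.6843 = (-327.68, -278.32).

(-327.68, -278.32)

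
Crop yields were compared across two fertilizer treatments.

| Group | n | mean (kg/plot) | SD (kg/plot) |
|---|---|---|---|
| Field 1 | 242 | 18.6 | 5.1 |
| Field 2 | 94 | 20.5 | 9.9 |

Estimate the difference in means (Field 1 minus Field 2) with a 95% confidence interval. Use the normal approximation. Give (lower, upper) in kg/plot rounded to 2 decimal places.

Per-group SEs: s₁/√n₁ = 5.1/√242 = 0.3278, s₂/√n₂ = 9.9/√94 = 1.0211.
Unpooled SE of the difference: √(0.10745284 + 1.04264521) = 1.0724.
Margin of error = z* · SE = 1.960 × 1.0724 = 2.1019.
x̄₁ − x̄₂ = 18.6 − 20.5 = -1.9000.
CI: -1.9000 ± 2.1019 = (-4.00, 0.20).

(-4.00, 0.20)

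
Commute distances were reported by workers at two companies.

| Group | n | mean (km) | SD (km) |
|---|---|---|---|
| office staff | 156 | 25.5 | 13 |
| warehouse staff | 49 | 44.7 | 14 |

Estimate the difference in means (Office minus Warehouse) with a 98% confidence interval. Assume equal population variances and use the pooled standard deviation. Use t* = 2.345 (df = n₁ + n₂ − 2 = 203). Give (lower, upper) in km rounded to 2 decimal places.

(-24.29, -14.11)

s_p = √[((n₁−1)s₁² + (n₂−1)s₂²)/(n₁+n₂−2)] = √[(155·13² + 48·14²)/203] = 13.2433.
SE = 13.2433·√(1/156 + 1/49) = 2.1688.
With t* = 2.345, margin = 2.345 × 2.1688 = 5.0858.
x̄₁ − x̄₂ = 25.5 − 44.7 = -19.2000; interval -19.2000 ± 5.0858 = (-24.29, -14.11).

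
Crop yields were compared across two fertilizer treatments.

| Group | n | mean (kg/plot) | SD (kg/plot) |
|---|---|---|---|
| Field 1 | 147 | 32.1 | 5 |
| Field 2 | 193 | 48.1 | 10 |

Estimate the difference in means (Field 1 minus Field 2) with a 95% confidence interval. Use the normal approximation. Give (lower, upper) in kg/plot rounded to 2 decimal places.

Standard errors of each mean: 5/√147 = 0.4124 and 10/√193 = 0.7198.
SE(x̄₁ − x̄₂) = √(0.4124² + 0.7198²) = 0.8296 for independent samples with unequal variances.
With z* = 1.960, the margin is 1.960 × 0.8296 = 1.6260.
x̄₁ − x̄₂ = 32.1 − 48.1 = -16.0000; the interval is -16.0000 ± 1.6260 = (-17.63, -14.37).

(-17.63, -14.37)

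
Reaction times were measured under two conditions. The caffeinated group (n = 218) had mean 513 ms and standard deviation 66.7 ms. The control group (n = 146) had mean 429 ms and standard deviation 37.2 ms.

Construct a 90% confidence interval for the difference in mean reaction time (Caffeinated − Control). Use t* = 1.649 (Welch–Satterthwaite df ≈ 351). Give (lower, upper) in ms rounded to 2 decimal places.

(74.99, 93.01)

Standard errors of each mean: 66.7/√218 = 4.5175 and 37.2/√146 = 3.0787.
SE(x̄₁ − x̄₂) = √(4.5175² + 3.0787²) = 5.4668 for independent samples with unequal variances.
With t* = 1.649, the margin is 1.649 × 5.4668 = 9.0148.
x̄₁ − x̄₂ = 513 − 429 = 84.0000; the interval is 84.0000 ± 9.0148 = (74.99, 93.01).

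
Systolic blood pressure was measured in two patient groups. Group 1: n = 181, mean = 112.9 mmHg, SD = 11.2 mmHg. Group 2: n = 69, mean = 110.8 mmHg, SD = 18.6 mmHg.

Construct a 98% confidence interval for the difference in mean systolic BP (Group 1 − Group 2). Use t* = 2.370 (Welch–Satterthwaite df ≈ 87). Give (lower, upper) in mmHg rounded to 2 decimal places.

SE₁ = s₁/√n₁ = 11.2/√181 = 0.8325; SE₂ = 18.6/√69 = 2.2392.
Independent samples, unequal variances: SE_diff = √(SE₁² + SE₂²) = √(0.69305625 + 5.01401664) = 2.3889.
t* = 2.370, so margin of error = 2.370 × 2.3889 = 5.6617.
Difference in means = 112.9 − 110.8 = 2.1000.
2.1000 ± 5.6617 → (-3.56, 7.76).

(-3.56, 7.76)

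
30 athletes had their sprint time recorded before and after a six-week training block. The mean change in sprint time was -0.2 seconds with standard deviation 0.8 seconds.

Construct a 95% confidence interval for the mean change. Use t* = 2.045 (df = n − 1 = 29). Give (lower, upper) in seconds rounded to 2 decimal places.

(-0.50, 0.10)

Paired design: SE = s_d/√n = 0.8/√30 = 0.1461.
t* = 2.045; margin of error = 2.045 × 0.1461 = 0.2988.
-0.2 ± 0.2988 → (-0.50, 0.10).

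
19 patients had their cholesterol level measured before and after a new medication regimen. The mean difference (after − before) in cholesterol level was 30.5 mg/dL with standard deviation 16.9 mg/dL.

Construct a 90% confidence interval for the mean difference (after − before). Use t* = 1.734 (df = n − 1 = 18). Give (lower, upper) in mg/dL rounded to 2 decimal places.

(23.78, 37.22)

This is a matched-pairs design, so SE = s_d/√n = 16.9/√19 = 3.8771.
Margin = 1.734 × 3.8771 = 6.7229; the interval is 30.5 ± 6.7229 = (23.78, 37.22).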